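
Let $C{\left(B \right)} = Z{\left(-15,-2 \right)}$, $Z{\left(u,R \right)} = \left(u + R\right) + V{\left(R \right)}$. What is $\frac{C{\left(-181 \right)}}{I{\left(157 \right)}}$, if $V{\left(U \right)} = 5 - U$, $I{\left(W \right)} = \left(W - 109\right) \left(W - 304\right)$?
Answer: $\frac{5}{3528} \approx 0.0014172$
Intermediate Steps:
$I{\left(W \right)} = \left(-304 + W\right) \left(-109 + W\right)$ ($I{\left(W \right)} = \left(-109 + W\right) \left(-304 + W\right) = \left(-304 + W\right) \left(-109 + W\right)$)
$Z{\left(u,R \right)} = 5 + u$ ($Z{\left(u,R \right)} = \left(u + R\right) - \left(-5 + R\right) = \left(R + u\right) - \left(-5 + R\right) = 5 + u$)
$C{\left(B \right)} = -10$ ($C{\left(B \right)} = 5 - 15 = -10$)
$\frac{C{\left(-181 \right)}}{I{\left(157 \right)}} = - \frac{10}{33136 + 157^{2} - 64841} = - \frac{10}{33136 + 24649 - 64841} = - \frac{10}{-7056} = \left(-10\right) \left(- \frac{1}{7056}\right) = \frac{5}{3528}$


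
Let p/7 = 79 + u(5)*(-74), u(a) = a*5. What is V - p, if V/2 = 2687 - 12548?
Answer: -7325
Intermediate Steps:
u(a) = 5*a
p = -12397 (p = 7*(79 + (5*5)*(-74)) = 7*(79 + 25*(-74)) = 7*(79 - 1850) = 7*(-1771) = -12397)
V = -19722 (V = 2*(2687 - 12548) = 2*(-9861) = -19722)
V - p = -19722 - 1*(-12397) = -19722 + 12397 = -7325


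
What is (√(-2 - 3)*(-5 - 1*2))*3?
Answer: -21*I*√5 ≈ -46.957*I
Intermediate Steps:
(√(-2 - 3)*(-5 - 1*2))*3 = (√(-5)*(-5 - 2))*3 = ((I*√5)*(-7))*3 = -7*I*√5*3 = -21*I*√5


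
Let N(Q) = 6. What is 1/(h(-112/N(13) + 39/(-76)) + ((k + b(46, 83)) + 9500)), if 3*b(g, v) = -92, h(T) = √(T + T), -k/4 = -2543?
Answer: 6717336/131937448607 - 3*I*√498522/131937448607 ≈ 5.0913e-5 - 1.6054e-8*I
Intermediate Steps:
k = 10172 (k = -4*(-2543) = 10172)
h(T) = √2*√T (h(T) = √(2*T) = √2*√T)
b(g, v) = -92/3 (b(g, v) = (⅓)*(-92) = -92/3)
1/(h(-112/N(13) + 39/(-76)) + ((k + b(46, 83)) + 9500)) = 1/(√2*√(-112/6 + 39/(-76)) + ((10172 - 92/3) + 9500)) = 1/(√2*√(-112*⅙ + 39*(-1/76)) + (30424/3 + 9500)) = 1/(√2*√(-56/3 - 39/76) + 58924/3) = 1/(√2*√(-4373/228) + 58924/3) = 1/(√2*(I*√249261/114) + 58924/3) = 1/(I*√498522/114 + 58924/3) = 1/(58924/3 + I*√498522/114)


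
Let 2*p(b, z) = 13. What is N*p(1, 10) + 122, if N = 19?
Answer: 491/2 ≈ 245.50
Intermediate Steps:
p(b, z) = 13/2 (p(b, z) = (½)*13 = 13/2)
N*p(1, 10) + 122 = 19*(13/2) + 122 = 247/2 + 122 = 491/2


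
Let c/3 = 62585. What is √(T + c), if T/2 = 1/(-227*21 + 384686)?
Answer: √27100265034820393/379919 ≈ 433.31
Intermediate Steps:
c = 187755 (c = 3*62585 = 187755)
T = 2/379919 (T = 2/(-227*21 + 384686) = 2/(-4767 + 384686) = 2/379919 ≈ 5.2643e-6)
√(T + c) = √(2/379919 + 187755) = √(71331691847/379919) = √27100265034820393/379919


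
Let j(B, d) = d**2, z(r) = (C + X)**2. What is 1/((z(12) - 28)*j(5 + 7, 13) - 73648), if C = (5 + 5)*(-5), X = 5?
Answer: 1/263845 ≈ 3.7901e-6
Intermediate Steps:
C = -50 (C = 10*(-5) = -50)
z(r) = 2025 (z(r) = (-50 + 5)**2 = (-45)**2 = 2025)
1/((z(12) - 28)*j(5 + 7, 13) - 73648) = 1/((2025 - 28)*13**2 - 73648) = 1/(1997*169 - 73648) = 1/(337493 - 73648) = 1/263845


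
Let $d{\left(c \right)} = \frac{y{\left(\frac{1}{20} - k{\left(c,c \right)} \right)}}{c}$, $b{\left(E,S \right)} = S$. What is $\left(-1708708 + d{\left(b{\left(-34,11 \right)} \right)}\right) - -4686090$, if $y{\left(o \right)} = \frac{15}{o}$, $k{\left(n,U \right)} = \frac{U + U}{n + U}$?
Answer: $\frac{622272538}{209} \approx 2.9774 \cdot 10^{6}$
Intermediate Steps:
$k{\left(n,U \right)} = \frac{2 U}{U + n}$
$d{\left(c \right)} = - \frac{300}{19 c}$ ($d{\left(c \right)} = \frac{15 \frac{1}{\frac{1}{20} - \frac{2 c}{c + c}}}{c} = \frac{15 \frac{1}{\frac{1}{20} - \frac{2 c}{2 c}}}{c} = \frac{15 \frac{1}{\frac{1}{20} - 2 c \frac{1}{2 c}}}{c} = \frac{15 \frac{1}{\frac{1}{20} - 1}}{c} = \frac{15 \frac{1}{- \frac{19}{20}}}{c} = \frac{15 \left(- \frac{20}{19}\right)}{c} = - \frac{300}{19 c}$)
$\left(-1708708 + d{\left(b{\left(-34,11 \right)} \right)}\right) - -4686090 = \left(-1708708 - \frac{300}{19 \cdot 11}\right) - -4686090 = \left(-1708708 - \frac{300}{209}\right) + 4686090 = - \frac{357120272}{209} + 4686090 = \frac{622272538}{209}$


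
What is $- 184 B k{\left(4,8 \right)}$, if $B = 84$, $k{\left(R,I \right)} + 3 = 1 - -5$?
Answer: $-46368$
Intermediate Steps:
$k{\left(R,I \right)} = 3$ ($k{\left(R,I \right)} = -3 + \left(1 - -5\right) = -3 + \left(1 + 5\right) = -3 + 6 = 3$)
$- 184 B k{\left(4,8 \right)} = \left(-184\right) 84 \cdot 3 = \left(-15456\right) 3 = -46368$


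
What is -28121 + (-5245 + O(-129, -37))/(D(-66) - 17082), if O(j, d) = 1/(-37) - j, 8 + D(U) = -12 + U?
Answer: -17862719843/635216 ≈ -28121.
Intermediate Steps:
D(U) = -20 + U (D(U) = -8 + (-12 + U) = -20 + U)
O(j, d) = -1/37 - j
-28121 + (-5245 + O(-129, -37))/(D(-66) - 17082) = -28121 + (-5245 + (-1/37 - 1*(-129)))/((-20 - 66) - 17082) = -28121 + (-5245 + (-1/37 + 129))/(-86 - 17082) = -28121 + (-5245 + 4772/37)/(-17168) = -28121 - 189293/37*(-1/17168) = -28121 + 189293/635216 = -17862719843/635216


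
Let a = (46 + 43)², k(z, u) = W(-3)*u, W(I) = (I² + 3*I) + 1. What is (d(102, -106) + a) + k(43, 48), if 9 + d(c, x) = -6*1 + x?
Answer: 7848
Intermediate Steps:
d(c, x) = -15 + x (d(c, x) = -9 + (-6*1 + x) = -9 + (-6 + x) = -15 + x)
W(I) = 1 + I² + 3*I
k(z, u) = u (k(z, u) = (1 + (-3)² + 3*(-3))*u = (1 + 9 - 9)*u = 1*u = u)
a = 7921 (a = 89² = 7921)
(d(102, -106) + a) + k(43, 48) = ((-15 - 106) + 7921) + 48 = (-121 + 7921) + 48 = 7800 + 48 = 7848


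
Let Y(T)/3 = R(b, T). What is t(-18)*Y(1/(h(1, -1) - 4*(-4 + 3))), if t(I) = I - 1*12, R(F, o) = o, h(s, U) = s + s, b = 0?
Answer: -15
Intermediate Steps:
h(s, U) = 2*s
t(I) = -12 + I (t(I) = I - 12 = -12 + I)
Y(T) = 3*T
t(-18)*Y(1/(h(1, -1) - 4*(-4 + 3))) = (-12 - 18)*(3/(2*1 - 4*(-4 + 3))) = -90/(2 - 4*(-1)) = -90/(2 + 4) = -90/6 = -30*½ = -15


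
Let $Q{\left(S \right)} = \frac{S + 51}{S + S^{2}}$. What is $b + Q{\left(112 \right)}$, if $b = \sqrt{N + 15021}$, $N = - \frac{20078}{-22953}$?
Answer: $\frac{163}{12656} + \frac{\sqrt{7914127629723}}{22953} \approx 122.58$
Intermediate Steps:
$N = \frac{20078}{22953}$ ($N = \left(-20078\right) \left(- \frac{1}{22953}\right) = \frac{20078}{22953} \approx 0.87474$)
$b = \frac{\sqrt{7914127629723}}{22953}$ ($b = \sqrt{\frac{20078}{22953} + 15021} = \sqrt{\frac{344797091}{22953}} = \frac{\sqrt{7914127629723}}{22953} \approx 122.56$)
$Q{\left(S \right)} = \frac{51 + S}{S + S^{2}}$
$b + Q{\left(112 \right)} = \frac{\sqrt{7914127629723}}{22953} + \frac{51 + 112}{112 \left(1 + 112\right)} = \frac{\sqrt{7914127629723}}{22953} + \frac{1}{112} \cdot \frac{1}{113} \cdot 163 = \frac{\sqrt{7914127629723}}{22953} + \frac{163}{12656} = \frac{163}{12656} + \frac{\sqrt{7914127629723}}{22953}$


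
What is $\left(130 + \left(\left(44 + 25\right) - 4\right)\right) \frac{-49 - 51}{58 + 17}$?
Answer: $-260$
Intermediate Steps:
$\left(130 + \left(\left(44 + 25\right) - 4\right)\right) \frac{-49 - 51}{58 + 17} = \left(130 + \left(69 - 4\right)\right) \left(- \frac{100}{75}\right) = \left(130 + 65\right) \left(\left(-100\right) \frac{1}{75}\right) = 195 \left(- \frac{4}{3}\right) = -260$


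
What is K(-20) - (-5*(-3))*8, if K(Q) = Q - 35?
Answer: -175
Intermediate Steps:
K(Q) = -35 + Q
K(-20) - (-5*(-3))*8 = (-35 - 20) - (-5*(-3))*8 = -55 - 15*8 = -55 - 1*120 = -55 - 120 = -175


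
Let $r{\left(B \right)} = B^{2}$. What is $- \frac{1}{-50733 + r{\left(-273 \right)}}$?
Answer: $- \frac{1}{23796} \approx -4.2024 \cdot 10^{-5}$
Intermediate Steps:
$- \frac{1}{-50733 + r{\left(-273 \right)}} = - \frac{1}{-50733 + \left(-273\right)^{2}} = - \frac{1}{-50733 + 74529} = - \frac{1}{23796}$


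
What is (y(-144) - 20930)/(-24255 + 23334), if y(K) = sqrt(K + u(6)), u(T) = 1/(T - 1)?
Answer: 20930/921 - I*sqrt(3595)/4605 ≈ 22.725 - 0.01302*I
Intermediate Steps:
u(T) = 1/(-1 + T)
y(K) = sqrt(1/5 + K) (y(K) = sqrt(K + 1/(-1 + 6)) = sqrt(K + 1/5) = sqrt(1/5 + K))
(y(-144) - 20930)/(-24255 + 23334) = (sqrt(5 + 25*(-144))/5 - 20930)/(-24255 + 23334) = (sqrt(5 - 3600)/5 - 20930)/(-921) = (sqrt(-3595)/5 - 20930)*(-1/921) = ((I*sqrt(3595))/5 - 20930)*(-1/921) = (I*sqrt(3595)/5 - 20930)*(-1/921) = (-20930 + I*sqrt(3595)/5)*(-1/921) = 20930/921 - I*sqrt(3595)/4605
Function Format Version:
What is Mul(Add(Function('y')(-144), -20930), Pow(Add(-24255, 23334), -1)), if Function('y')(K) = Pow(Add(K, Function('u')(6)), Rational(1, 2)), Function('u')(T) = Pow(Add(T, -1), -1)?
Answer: Add(Rational(20930, 921), Mul(Rational(-1, 4605), I, Pow(3595, Rational(1, 2)))) ≈ Add(22.725, Mul(-0.013020, I))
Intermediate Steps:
Function('u')(T) = Pow(Add(-1, T), -1)
Function('y')(K) = Pow(Add(Rational(1, 5), K), Rational(1, 2)) (Function('y')(K) = Pow(Add(K, Pow(Add(-1, 6), -1)), Rational(1, 2)) = Pow(Add(K, Pow(5, -1)), Rational(1, 2)) = Pow(Add(K, Rational(1, 5)), Rational(1, 2)) = Pow(Add(Rational(1, 5), K), Rational(1, 2)))
Mul(Add(Function('y')(-144), -20930), Pow(Add(-24255, 23334), -1)) = Mul(Add(Mul(Rational(1, 5), Pow(Add(5, Mul(25, -144)), Rational(1, 2))), -20930), Pow(Add(-24255, 23334), -1)) = Mul(Add(Mul(Rational(1, 5), Pow(Add(5, -3600), Rational(1, 2))), -20930), Pow(-921, -1)) = Mul(Add(Mul(Rational(1, 5), Pow(-3595, Rational(1, 2))), -20930), Rational(-1, 921)) = Mul(Add(Mul(Rational(1, 5), Mul(I, Pow(3595, Rational(1, 2)))), -20930), Rational(-1, 921)) = Mul(Add(Mul(Rational(1, 5), I, Pow(3595, Rational(1, 2))), -20930), Rational(-1, 921)) = Mul(Add(-20930, Mul(Rational(1, 5), I, Pow(3595, Rational(1, 2)))), Rational(-1, 921)) = Add(Rational(20930, 921), Mul(Rational(-1, 4605), I, Pow(3595, Rational(1, 2))))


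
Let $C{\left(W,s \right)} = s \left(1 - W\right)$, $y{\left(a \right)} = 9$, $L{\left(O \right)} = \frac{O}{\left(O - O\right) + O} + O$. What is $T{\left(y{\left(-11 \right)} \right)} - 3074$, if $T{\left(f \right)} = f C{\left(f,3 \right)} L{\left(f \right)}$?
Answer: $-5234$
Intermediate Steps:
$L{\left(O \right)} = 1 + O$ ($L{\left(O \right)} = \frac{O}{0 + O} + O = \frac{O}{O} + O = 1 + O$)
$T{\left(f \right)} = f \left(1 + f\right) \left(3 - 3 f\right)$ ($T{\left(f \right)} = f 3 \left(1 - f\right) \left(1 + f\right) = f \left(3 - 3 f\right) \left(1 + f\right) = f \left(1 + f\right) \left(3 - 3 f\right)$)
$T{\left(y{\left(-11 \right)} \right)} - 3074 = 3 \cdot 9 \left(1 - 9^{2}\right) - 3074 = 3 \cdot 9 \left(1 - 81\right) - 3074 = 3 \cdot 9 \left(-80\right) - 3074 = -2160 - 3074 = -5234$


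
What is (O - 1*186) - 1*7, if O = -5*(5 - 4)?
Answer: -198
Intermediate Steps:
O = -5 (O = -5*1 = -5)
(O - 1*186) - 1*7 = (-5 - 1*186) - 1*7 = (-5 - 186) - 7 = -191 - 7 = -198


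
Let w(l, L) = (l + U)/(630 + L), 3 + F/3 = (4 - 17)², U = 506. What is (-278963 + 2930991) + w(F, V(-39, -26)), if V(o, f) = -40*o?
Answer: 2903971162/1095 ≈ 2.6520e+6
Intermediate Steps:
F = 498 (F = -9 + 3*(4 - 17)² = -9 + 3*(-13)² = -9 + 3*169 = -9 + 507 = 498)
w(l, L) = (506 + l)/(630 + L) (w(l, L) = (l + 506)/(630 + L) = (506 + l)/(630 + L))
(-278963 + 2930991) + w(F, V(-39, -26)) = (-278963 + 2930991) + (506 + 498)/(630 - 40*(-39)) = 2652028 + 1004/(630 + 1560) = 2652028 + 1004/2190 = 2652028 + (1/2190)*1004 = 2652028 + 502/1095 = 2903971162/1095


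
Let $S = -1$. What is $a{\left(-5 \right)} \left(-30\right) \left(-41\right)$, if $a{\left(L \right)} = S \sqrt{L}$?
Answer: $- 1230 i \sqrt{5} \approx - 2750.4 i$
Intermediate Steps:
$a{\left(L \right)} = - \sqrt{L}$
$a{\left(-5 \right)} \left(-30\right) \left(-41\right) = - \sqrt{-5} \left(-30\right) \left(-41\right) = - i \sqrt{5} \left(-30\right) \left(-41\right) = 30 i \sqrt{5} \left(-41\right) = - 1230 i \sqrt{5}$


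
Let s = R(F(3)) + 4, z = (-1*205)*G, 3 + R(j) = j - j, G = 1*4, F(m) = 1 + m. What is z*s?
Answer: -820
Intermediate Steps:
G = 4
R(j) = -3 (R(j) = -3 + (j - j) = -3 + 0 = -3)
z = -820 (z = -1*205*4 = -205*4 = -820)
s = 1 (s = -3 + 4 = 1)
z*s = -820*1 = -820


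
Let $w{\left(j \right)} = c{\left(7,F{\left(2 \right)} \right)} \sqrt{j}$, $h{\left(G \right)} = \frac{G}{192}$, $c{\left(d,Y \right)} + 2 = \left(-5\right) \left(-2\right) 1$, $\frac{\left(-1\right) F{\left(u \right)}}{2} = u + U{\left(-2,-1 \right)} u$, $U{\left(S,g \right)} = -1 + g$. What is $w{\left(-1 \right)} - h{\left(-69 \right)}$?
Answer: $\frac{23}{64} + 8 i \approx 0.35938 + 8.0 i$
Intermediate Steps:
$F{\left(u \right)} = 2 u$ ($F{\left(u \right)} = - 2 \left(u + \left(-1 - 1\right) u\right) = - 2 \left(u - 2 u\right) = - 2 \left(- u\right) = 2 u$)
$c{\left(d,Y \right)} = 8$ ($c{\left(d,Y \right)} = -2 + \left(-5\right) \left(-2\right) 1 = -2 + 10 \cdot 1 = -2 + 10 = 8$)
$h{\left(G \right)} = \frac{G}{192}$ ($h{\left(G \right)} = G \frac{1}{192} = \frac{G}{192}$)
$w{\left(j \right)} = 8 \sqrt{j}$
$w{\left(-1 \right)} - h{\left(-69 \right)} = 8 \sqrt{-1} - \frac{1}{192} \left(-69\right) = 8 i - - \frac{23}{64} = 8 i + \frac{23}{64} = \frac{23}{64} + 8 i$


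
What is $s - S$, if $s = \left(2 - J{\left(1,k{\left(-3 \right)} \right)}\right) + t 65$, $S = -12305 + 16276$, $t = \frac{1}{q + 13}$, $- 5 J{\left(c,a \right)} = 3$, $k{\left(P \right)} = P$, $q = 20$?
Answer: $- \frac{654461}{165} \approx -3966.4$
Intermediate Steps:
$J{\left(c,a \right)} = - \frac{3}{5}$ ($J{\left(c,a \right)} = \left(- \frac{1}{5}\right) 3 = - \frac{3}{5}$)
$t = \frac{1}{33}$ ($t = \frac{1}{20 + 13} = \frac{1}{33} \approx 0.030303$)
$S = 3971$
$s = \frac{754}{165}$ ($s = \left(2 - - \frac{3}{5}\right) + \frac{1}{33} \cdot 65 = \left(2 + \frac{3}{5}\right) + \frac{65}{33} = \frac{13}{5} + \frac{65}{33} = \frac{754}{165} \approx 4.5697$)
$s - S = \frac{754}{165} - 3971 = - \frac{654461}{165}$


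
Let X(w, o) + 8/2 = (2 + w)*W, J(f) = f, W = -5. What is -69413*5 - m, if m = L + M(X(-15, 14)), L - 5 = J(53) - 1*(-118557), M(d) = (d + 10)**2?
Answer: -470721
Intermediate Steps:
X(w, o) = -14 - 5*w (X(w, o) = -4 + (2 + w)*(-5) = -4 + (-10 - 5*w) = -14 - 5*w)
M(d) = (10 + d)**2
L = 118615 (L = 5 + (53 - 1*(-118557)) = 5 + (53 + 118557) = 5 + 118610 = 118615)
m = 123656 (m = 118615 + (10 + (-14 - 5*(-15)))**2 = 118615 + (10 + (-14 + 75))**2 = 118615 + (10 + 61)**2 = 118615 + 71**2 = 118615 + 5041 = 123656)
-69413*5 - m = -69413*5 - 1*123656 = -347065 - 123656 = -470721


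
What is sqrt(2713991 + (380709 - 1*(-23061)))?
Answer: sqrt(3117761) ≈ 1765.7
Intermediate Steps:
sqrt(2713991 + (380709 - 1*(-23061))) = sqrt(2713991 + (380709 + 23061)) = sqrt(2713991 + 403770) = sqrt(3117761)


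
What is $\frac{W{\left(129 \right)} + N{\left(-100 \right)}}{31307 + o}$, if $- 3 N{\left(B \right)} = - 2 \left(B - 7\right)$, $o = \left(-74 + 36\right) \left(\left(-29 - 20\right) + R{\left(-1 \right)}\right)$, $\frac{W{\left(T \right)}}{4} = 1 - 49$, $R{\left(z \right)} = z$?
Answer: $- \frac{790}{99621} \approx -0.0079301$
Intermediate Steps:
$W{\left(T \right)} = -192$ ($W{\left(T \right)} = 4 \left(1 - 49\right) = 4 \left(-48\right) = -192$)
$o = 1900$ ($o = \left(-74 + 36\right) \left(\left(-29 - 20\right) - 1\right) = - 38 \left(-49 - 1\right) = \left(-38\right) \left(-50\right) = 1900$)
$N{\left(B \right)} = - \frac{14}{3} + \frac{2 B}{3}$ ($N{\left(B \right)} = - \frac{\left(-2\right) \left(B - 7\right)}{3} = - \frac{\left(-2\right) \left(-7 + B\right)}{3} = - \frac{14 - 2 B}{3} = - \frac{14}{3} + \frac{2 B}{3}$)
$\frac{W{\left(129 \right)} + N{\left(-100 \right)}}{31307 + o} = \frac{-192 + \left(- \frac{14}{3} + \frac{2}{3} \left(-100\right)\right)}{31307 + 1900} = \frac{-192 - \frac{214}{3}}{33207} = \left(-192 - \frac{214}{3}\right) \frac{1}{33207} = \left(- \frac{790}{3}\right) \frac{1}{33207} = - \frac{790}{99621}$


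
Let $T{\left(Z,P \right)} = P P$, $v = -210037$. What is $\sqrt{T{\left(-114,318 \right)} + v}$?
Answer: $i \sqrt{108913} \approx 330.02 i$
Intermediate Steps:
$T{\left(Z,P \right)} = P^{2}$
$\sqrt{T{\left(-114,318 \right)} + v} = \sqrt{318^{2} - 210037} = \sqrt{101124 - 210037} = \sqrt{-108913} = i \sqrt{108913}$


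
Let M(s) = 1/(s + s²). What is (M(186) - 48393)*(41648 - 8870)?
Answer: -9195350690475/5797 ≈ -1.5862e+9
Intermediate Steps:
(M(186) - 48393)*(41648 - 8870) = (1/(186*(1 + 186)) - 48393)*(41648 - 8870) = ((1/186)/187 - 48393)*32778 = ((1/186)*(1/187) - 48393)*32778 = (1/34782 - 48393)*32778 = -1683205325/34782*32778 = -9195350690475/5797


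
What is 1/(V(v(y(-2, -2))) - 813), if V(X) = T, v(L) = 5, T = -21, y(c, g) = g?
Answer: -1/834 ≈ -0.0011990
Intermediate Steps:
V(X) = -21
1/(V(v(y(-2, -2))) - 813) = 1/(-21 - 813) = 1/(-834) = -1/834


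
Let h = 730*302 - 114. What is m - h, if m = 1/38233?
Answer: -8424488617/38233 ≈ -2.2035e+5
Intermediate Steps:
h = 220346 (h = 220460 - 114 = 220346)
m = 1/38233 ≈ 2.6155e-5
m - h = 1/38233 - 1*220346 = 1/38233 - 220346 = -8424488617/38233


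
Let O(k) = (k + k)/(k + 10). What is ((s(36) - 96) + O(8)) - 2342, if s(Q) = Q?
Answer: -21610/9 ≈ -2401.1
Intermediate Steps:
O(k) = 2*k/(10 + k) (O(k) = (2*k)/(10 + k) = 2*k/(10 + k))
((s(36) - 96) + O(8)) - 2342 = ((36 - 96) + 2*8/(10 + 8)) - 2342 = (-60 + 2*8/18) - 2342 = (-60 + 2*8*(1/18)) - 2342 = (-60 + 8/9) - 2342 = -532/9 - 2342 = -21610/9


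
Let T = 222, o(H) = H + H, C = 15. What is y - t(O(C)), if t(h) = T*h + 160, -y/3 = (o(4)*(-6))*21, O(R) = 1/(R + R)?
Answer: 14283/5 ≈ 2856.6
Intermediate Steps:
o(H) = 2*H
O(R) = 1/(2*R)
y = 3024 (y = -3*(2*4)*(-6)*21 = -3*8*(-6)*21 = -(-144)*21 = -3*(-1008) = 3024)
t(h) = 160 + 222*h (t(h) = 222*h + 160 = 160 + 222*h)
y - t(O(C)) = 3024 - (160 + 222*((½)/15)) = 3024 - (160 + 222*((½)*(1/15))) = 3024 - (160 + 222*(1/30)) = 3024 - (160 + 37/5) = 3024 - 1*837/5 = 3024 - 837/5 = 14283/5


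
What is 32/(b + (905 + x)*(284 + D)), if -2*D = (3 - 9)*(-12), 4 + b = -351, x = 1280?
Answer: 32/541525 ≈ 5.9092e-5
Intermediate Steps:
b = -355 (b = -4 - 351 = -355)
D = -36 (D = -(3 - 9)*(-12)/2 = -(-3)*(-12) = -½*72 = -36)
32/(b + (905 + x)*(284 + D)) = 32/(-355 + (905 + 1280)*(284 - 36)) = 32/(-355 + 2185*248) = 32/(-355 + 541880) = 32/541525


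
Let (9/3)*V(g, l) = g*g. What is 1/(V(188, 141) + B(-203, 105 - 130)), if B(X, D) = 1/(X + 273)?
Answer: 210/2474083 ≈ 8.4880e-5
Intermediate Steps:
B(X, D) = 1/(273 + X)
V(g, l) = g**2/3 (V(g, l) = (g*g)/3 = g**2/3)
1/(V(188, 141) + B(-203, 105 - 130)) = 1/((1/3)*188**2 + 1/(273 - 203)) = 1/((1/3)*35344 + 1/70) = 1/(35344/3 + 1/70) = 1/(2474083/210) = 210/2474083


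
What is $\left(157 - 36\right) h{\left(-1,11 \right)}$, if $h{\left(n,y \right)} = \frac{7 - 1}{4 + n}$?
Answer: $242$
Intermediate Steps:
$h{\left(n,y \right)} = \frac{6}{4 + n}$
$\left(157 - 36\right) h{\left(-1,11 \right)} = \left(157 - 36\right) \frac{6}{4 - 1} = 121 \cdot \frac{6}{3} = 121 \cdot 6 \cdot \frac{1}{3} = 121 \cdot 2 = 242$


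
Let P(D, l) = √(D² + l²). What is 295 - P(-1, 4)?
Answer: 295 - √17 ≈ 290.88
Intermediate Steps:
295 - P(-1, 4) = 295 - √((-1)² + 4²) = 295 - √(1 + 16) = 295 - √17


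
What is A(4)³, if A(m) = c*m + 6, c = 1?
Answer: 1000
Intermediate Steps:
A(m) = 6 + m (A(m) = 1*m + 6 = m + 6 = 6 + m)
A(4)³ = (6 + 4)³ = 10³ = 1000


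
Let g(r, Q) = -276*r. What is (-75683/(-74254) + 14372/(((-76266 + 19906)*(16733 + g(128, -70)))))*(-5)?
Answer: -4957370367318/972740580085 ≈ -5.0963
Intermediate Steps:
(-75683/(-74254) + 14372/(((-76266 + 19906)*(16733 + g(128, -70)))))*(-5) = (-75683/(-74254) + 14372/(((-76266 + 19906)*(16733 - 276*128))))*(-5) = (-75683*(-1/74254) + 14372/((-56360*(16733 - 35328))))*(-5) = (75683/74254 + 14372/((-56360*(-18595))))*(-5) = (75683/74254 + 14372/1048014200)*(-5) = (75683/74254 + 14372*(1/1048014200))*(-5) = (75683/74254 + 3593/262003550)*(-5) = (4957370367318/4863702900425)*(-5) = -4957370367318/972740580085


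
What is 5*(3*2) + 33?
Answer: 63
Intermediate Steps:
5*(3*2) + 33 = 5*6 + 33 = 30 + 33 = 63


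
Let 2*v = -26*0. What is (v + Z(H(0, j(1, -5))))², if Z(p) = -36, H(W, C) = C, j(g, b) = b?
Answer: 1296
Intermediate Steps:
v = 0 (v = (-26*0)/2 = (½)*0 = 0)
(v + Z(H(0, j(1, -5))))² = (0 - 36)² = (-36)² = 1296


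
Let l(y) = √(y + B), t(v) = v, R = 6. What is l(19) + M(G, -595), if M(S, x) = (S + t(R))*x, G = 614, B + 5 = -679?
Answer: -368900 + I*√665 ≈ -3.689e+5 + 25.788*I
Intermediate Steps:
B = -684 (B = -5 - 679 = -684)
l(y) = √(-684 + y) (l(y) = √(y - 684) = √(-684 + y))
M(S, x) = x*(6 + S) (M(S, x) = (S + 6)*x = (6 + S)*x = x*(6 + S))
l(19) + M(G, -595) = √(-684 + 19) - 595*(6 + 614) = √(-665) - 595*620 = I*√665 - 368900 = -368900 + I*√665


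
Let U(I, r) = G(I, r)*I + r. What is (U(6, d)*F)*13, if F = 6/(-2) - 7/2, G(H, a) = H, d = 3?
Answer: -6591/2 ≈ -3295.5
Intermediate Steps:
U(I, r) = r + I**2 (U(I, r) = I*I + r = I**2 + r = r + I**2)
F = -13/2 (F = 6*(-1/2) - 7*1/2 = -3 - 7/2 = -13/2 ≈ -6.5000)
(U(6, d)*F)*13 = ((3 + 6**2)*(-13/2))*13 = ((3 + 36)*(-13/2))*13 = (39*(-13/2))*13 = -507/2*13 = -6591/2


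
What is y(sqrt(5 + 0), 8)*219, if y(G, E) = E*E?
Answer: 14016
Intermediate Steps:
y(G, E) = E**2
y(sqrt(5 + 0), 8)*219 = 8**2*219 = 64*219 = 14016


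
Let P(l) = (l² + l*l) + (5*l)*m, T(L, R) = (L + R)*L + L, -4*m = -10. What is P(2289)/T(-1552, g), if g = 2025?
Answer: -7005103/490432 ≈ -14.284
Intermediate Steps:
m = 5/2 (m = -¼*(-10) = 5/2 ≈ 2.5000)
T(L, R) = L + L*(L + R) (T(L, R) = L*(L + R) + L = L + L*(L + R))
P(l) = 2*l² + 25*l/2 (P(l) = (l² + l*l) + (5*l)*(5/2) = (l² + l²) + 25*l/2 = 2*l² + 25*l/2)
P(2289)/T(-1552, g) = ((½)*2289*(25 + 4*2289))/((-1552*(1 - 1552 + 2025))) = ((½)*2289*(25 + 9156))/((-1552*474)) = ((½)*2289*9181)/(-735648) = (21015309/2)*(-1/735648) = -7005103/490432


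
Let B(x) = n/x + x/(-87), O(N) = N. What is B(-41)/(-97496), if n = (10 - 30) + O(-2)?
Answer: -3595/347768232 ≈ -1.0337e-5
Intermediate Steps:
n = -22 (n = (10 - 30) - 2 = -20 - 2 = -22)
B(x) = -22/x - x/87 (B(x) = -22/x + x/(-87) = -22/x + x*(-1/87) = -22/x - x/87)
B(-41)/(-97496) = (-22/(-41) - 1/87*(-41))/(-97496) = (-22*(-1/41) + 41/87)*(-1/97496) = (22/41 + 41/87)*(-1/97496) = (3595/3567)*(-1/97496) = -3595/347768232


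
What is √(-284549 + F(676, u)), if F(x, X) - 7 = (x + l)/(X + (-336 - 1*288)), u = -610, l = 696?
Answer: 10*I*√1083224327/617 ≈ 533.43*I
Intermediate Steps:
F(x, X) = 7 + (696 + x)/(-624 + X) (F(x, X) = 7 + (x + 696)/(X + (-336 - 1*288)) = 7 + (696 + x)/(X + (-336 - 288)) = 7 + (696 + x)/(X - 624) = 7 + (696 + x)/(-624 + X))
√(-284549 + F(676, u)) = √(-284549 + (-3672 + 676 + 7*(-610))/(-624 - 610)) = √(-284549 + (-3672 + 676 - 4270)/(-1234)) = √(-284549 - 1/1234*(-7266)) = √(-284549 + 3633/617) = √(-175563100/617) = 10*I*√1083224327/617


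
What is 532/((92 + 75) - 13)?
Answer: 38/11 ≈ 3.4545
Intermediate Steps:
532/((92 + 75) - 13) = 532/(167 - 13) = 532/154 = 532*(1/154) = 38/11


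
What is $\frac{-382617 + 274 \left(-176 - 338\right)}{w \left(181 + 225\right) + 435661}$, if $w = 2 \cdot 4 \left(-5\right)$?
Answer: $- \frac{523453}{419421} \approx -1.248$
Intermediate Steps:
$w = -40$ ($w = 8 \left(-5\right) = -40$)
$\frac{-382617 + 274 \left(-176 - 338\right)}{w \left(181 + 225\right) + 435661} = \frac{-382617 + 274 \left(-176 - 338\right)}{- 40 \left(181 + 225\right) + 435661} = \frac{-382617 + 274 \left(-514\right)}{\left(-40\right) 406 + 435661} = \frac{-382617 - 140836}{-16240 + 435661} = - \frac{523453}{419421}$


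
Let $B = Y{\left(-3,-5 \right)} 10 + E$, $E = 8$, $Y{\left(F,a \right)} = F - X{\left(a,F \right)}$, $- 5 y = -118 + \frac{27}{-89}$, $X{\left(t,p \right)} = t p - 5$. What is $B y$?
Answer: $- \frac{1284538}{445} \approx -2886.6$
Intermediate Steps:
$X{\left(t,p \right)} = -5 + p t$ ($X{\left(t,p \right)} = p t - 5 = -5 + p t$)
$y = \frac{10529}{445}$ ($y = - \frac{-118 + \frac{27}{-89}}{5} = - \frac{-118 + 27 \left(- \frac{1}{89}\right)}{5} = - \frac{-118 - \frac{27}{89}}{5} = \left(- \frac{1}{5}\right) \left(- \frac{10529}{89}\right) = \frac{10529}{445} \approx 23.661$)
$Y{\left(F,a \right)} = 5 + F - F a$ ($Y{\left(F,a \right)} = F - \left(-5 + F a\right) = 5 + F - F a$)
$B = -122$ ($B = \left(5 - 3 - \left(-3\right) \left(-5\right)\right) 10 + 8 = \left(5 - 3 - 15\right) 10 + 8 = \left(-13\right) 10 + 8 = -130 + 8 = -122$)
$B y = \left(-122\right) \frac{10529}{445} = - \frac{1284538}{445}$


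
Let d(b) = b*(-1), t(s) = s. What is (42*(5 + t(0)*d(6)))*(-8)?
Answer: -1680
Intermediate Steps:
d(b) = -b
(42*(5 + t(0)*d(6)))*(-8) = (42*(5 + 0*(-1*6)))*(-8) = (42*(5 + 0*(-6)))*(-8) = (42*(5 + 0))*(-8) = (42*5)*(-8) = 210*(-8) = -1680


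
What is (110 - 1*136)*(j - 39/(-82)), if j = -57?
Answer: 60255/41 ≈ 1469.6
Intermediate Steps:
(110 - 1*136)*(j - 39/(-82)) = (110 - 1*136)*(-57 - 39/(-82)) = (110 - 136)*(-57 - 39*(-1/82)) = -26*(-57 + 39/82) = -26*(-4635/82) = 60255/41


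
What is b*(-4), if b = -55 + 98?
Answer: -172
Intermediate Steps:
b = 43
b*(-4) = 43*(-4) = -172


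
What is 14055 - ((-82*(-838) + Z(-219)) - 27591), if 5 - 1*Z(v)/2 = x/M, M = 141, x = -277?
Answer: -3818834/141 ≈ -27084.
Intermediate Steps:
Z(v) = 1964/141 (Z(v) = 10 - (-554)/141 = 10 - 2*(-277/141) = 10 + 554/141 = 1964/141)
14055 - ((-82*(-838) + Z(-219)) - 27591) = 14055 - ((-82*(-838) + 1964/141) - 27591) = 14055 - ((68716 + 1964/141) - 27591) = 14055 - (9690920/141 - 27591) = 14055 - 1*5800589/141 = 14055 - 5800589/141 = -3818834/141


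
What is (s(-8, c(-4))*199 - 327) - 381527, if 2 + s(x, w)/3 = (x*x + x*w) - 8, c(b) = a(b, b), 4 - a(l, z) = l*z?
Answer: -292304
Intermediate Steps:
a(l, z) = 4 - l*z
c(b) = 4 - b**2 (c(b) = 4 - b*b = 4 - b**2)
s(x, w) = -30 + 3*x**2 + 3*w*x (s(x, w) = -6 + 3*((x*x + x*w) - 8) = -6 + 3*((x**2 + w*x) - 8) = -6 + 3*(-8 + x**2 + w*x) = -6 + (-24 + 3*x**2 + 3*w*x) = -30 + 3*x**2 + 3*w*x)
(s(-8, c(-4))*199 - 327) - 381527 = ((-30 + 3*(-8)**2 + 3*(4 - 1*(-4)**2)*(-8))*199 - 327) - 381527 = ((-30 + 3*64 + 3*(4 - 1*16)*(-8))*199 - 327) - 381527 = ((-30 + 192 + 3*(4 - 16)*(-8))*199 - 327) - 381527 = ((-30 + 192 + 3*(-12)*(-8))*199 - 327) - 381527 = ((-30 + 192 + 288)*199 - 327) - 381527 = (450*199 - 327) - 381527 = (89550 - 327) - 381527 = 89223 - 381527 = -292304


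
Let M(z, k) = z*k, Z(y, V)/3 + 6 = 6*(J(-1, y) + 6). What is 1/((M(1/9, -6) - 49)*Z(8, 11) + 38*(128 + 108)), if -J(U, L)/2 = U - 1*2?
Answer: -1/866 ≈ -0.0011547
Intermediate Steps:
J(U, L) = 4 - 2*U (J(U, L) = -2*(U - 1*2) = -2*(U - 2) = -2*(-2 + U) = 4 - 2*U)
Z(y, V) = 198 (Z(y, V) = -18 + 3*(6*((4 - 2*(-1)) + 6)) = -18 + 3*(6*((4 + 2) + 6)) = -18 + 3*(6*(6 + 6)) = -18 + 3*(6*12) = -18 + 3*72 = -18 + 216 = 198)
M(z, k) = k*z
1/((M(1/9, -6) - 49)*Z(8, 11) + 38*(128 + 108)) = 1/((-6/9 - 49)*198 + 38*(128 + 108)) = 1/((-6*⅑ - 49)*198 + 38*236) = 1/((-⅔ - 49)*198 + 8968) = 1/(-149/3*198 + 8968) = 1/(-9834 + 8968) = 1/(-866) = -1/866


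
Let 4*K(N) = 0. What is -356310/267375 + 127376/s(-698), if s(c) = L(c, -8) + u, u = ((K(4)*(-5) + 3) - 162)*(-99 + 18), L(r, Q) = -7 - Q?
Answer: 1067677/124775 ≈ 8.5568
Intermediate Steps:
K(N) = 0 (K(N) = (¼)*0 = 0)
u = 12879 (u = ((0*(-5) + 3) - 162)*(-99 + 18) = ((0 + 3) - 162)*(-81) = (3 - 162)*(-81) = -159*(-81) = 12879)
s(c) = 12880 (s(c) = (-7 - 1*(-8)) + 12879 = (-7 + 8) + 12879 = 1 + 12879 = 12880)
-356310/267375 + 127376/s(-698) = -356310/267375 + 127376/12880 = -356310*1/267375 + 127376*(1/12880) = -23754/17825 + 7961/805 = 1067677/124775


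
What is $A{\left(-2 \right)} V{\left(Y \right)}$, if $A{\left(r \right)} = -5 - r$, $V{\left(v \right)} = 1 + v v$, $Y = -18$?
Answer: $-975$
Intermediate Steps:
$V{\left(v \right)} = 1 + v^{2}$
$A{\left(-2 \right)} V{\left(Y \right)} = \left(-5 - -2\right) \left(1 + \left(-18\right)^{2}\right) = \left(-5 + 2\right) \left(1 + 324\right) = \left(-3\right) 325 = -975$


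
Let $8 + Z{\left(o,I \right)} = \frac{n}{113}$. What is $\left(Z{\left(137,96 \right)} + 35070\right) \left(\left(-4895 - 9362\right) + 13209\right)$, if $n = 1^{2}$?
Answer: $- \frac{4152183336}{113} \approx -3.6745 \cdot 10^{7}$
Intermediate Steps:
$n = 1$
$Z{\left(o,I \right)} = - \frac{903}{113}$ ($Z{\left(o,I \right)} = -8 + 1 \cdot \frac{1}{113} = -8 + \frac{1}{113} = - \frac{903}{113}$)
$\left(Z{\left(137,96 \right)} + 35070\right) \left(\left(-4895 - 9362\right) + 13209\right) = \left(- \frac{903}{113} + 35070\right) \left(\left(-4895 - 9362\right) + 13209\right) = \frac{3962007 \left(-14257 + 13209\right)}{113} = \frac{3962007}{113} \left(-1048\right) = - \frac{4152183336}{113}$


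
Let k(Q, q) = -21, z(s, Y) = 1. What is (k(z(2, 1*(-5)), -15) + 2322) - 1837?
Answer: 464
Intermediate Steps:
(k(z(2, 1*(-5)), -15) + 2322) - 1837 = (-21 + 2322) - 1837 = 2301 - 1837 = 464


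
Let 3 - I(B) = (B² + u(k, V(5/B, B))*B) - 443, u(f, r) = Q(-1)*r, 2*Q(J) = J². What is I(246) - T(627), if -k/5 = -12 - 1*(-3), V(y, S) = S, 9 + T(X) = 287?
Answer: -90606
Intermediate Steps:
T(X) = 278 (T(X) = -9 + 287 = 278)
Q(J) = J²/2
k = 45 (k = -5*(-12 - 1*(-3)) = -5*(-12 + 3) = -5*(-9) = 45)
u(f, r) = r/2 (u(f, r) = ((½)*(-1)²)*r = ((½)*1)*r = r/2)
I(B) = 446 - 3*B²/2 (I(B) = 3 - ((B² + (B/2)*B) - 443) = 3 - ((B² + B²/2) - 443) = 3 - (3*B²/2 - 443) = 3 - (-443 + 3*B²/2) = 3 + (443 - 3*B²/2) = 446 - 3*B²/2)
I(246) - T(627) = (446 - 3/2*246²) - 1*278 = (446 - 3/2*60516) - 278 = (446 - 90774) - 278 = -90328 - 278 = -90606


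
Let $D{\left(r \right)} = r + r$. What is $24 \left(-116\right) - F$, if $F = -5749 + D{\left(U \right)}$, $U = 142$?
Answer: $2681$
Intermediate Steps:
$D{\left(r \right)} = 2 r$
$F = -5465$ ($F = -5749 + 2 \cdot 142 = -5749 + 284 = -5465$)
$24 \left(-116\right) - F = 24 \left(-116\right) - -5465 = -2784 + 5465 = 2681$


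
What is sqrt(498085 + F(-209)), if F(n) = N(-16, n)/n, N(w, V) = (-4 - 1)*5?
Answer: sqrt(21756856110)/209 ≈ 705.75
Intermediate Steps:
N(w, V) = -25 (N(w, V) = -5*5 = -25)
F(n) = -25/n
sqrt(498085 + F(-209)) = sqrt(498085 - 25/(-209)) = sqrt(498085 - 25*(-1/209)) = sqrt(498085 + 25/209) = sqrt(104099790/209) = sqrt(21756856110)/209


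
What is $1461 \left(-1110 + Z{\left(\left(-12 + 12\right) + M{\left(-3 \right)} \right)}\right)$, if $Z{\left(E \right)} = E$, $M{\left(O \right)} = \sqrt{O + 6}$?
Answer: $-1621710 + 1461 \sqrt{3} \approx -1.6192 \cdot 10^{6}$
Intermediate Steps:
$M{\left(O \right)} = \sqrt{6 + O}$
$1461 \left(-1110 + Z{\left(\left(-12 + 12\right) + M{\left(-3 \right)} \right)}\right) = 1461 \left(-1110 + \left(\left(-12 + 12\right) + \sqrt{6 - 3}\right)\right) = 1461 \left(-1110 + \left(0 + \sqrt{3}\right)\right) = 1461 \left(-1110 + \sqrt{3}\right) = -1621710 + 1461 \sqrt{3}$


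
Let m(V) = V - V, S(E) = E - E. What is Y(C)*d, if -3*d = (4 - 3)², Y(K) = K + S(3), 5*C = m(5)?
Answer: 0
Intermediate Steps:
S(E) = 0
m(V) = 0
C = 0 (C = (⅕)*0 = 0)
Y(K) = K (Y(K) = K + 0 = K)
d = -⅓ (d = -(4 - 3)²/3 = -⅓*1² = -⅓*1 = -⅓ ≈ -0.33333)
Y(C)*d = 0*(-⅓) = 0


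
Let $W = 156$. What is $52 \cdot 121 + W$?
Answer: $6448$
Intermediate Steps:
$52 \cdot 121 + W = 52 \cdot 121 + 156 = 6292 + 156 = 6448$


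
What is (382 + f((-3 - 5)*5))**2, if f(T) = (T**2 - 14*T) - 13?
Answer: 6395841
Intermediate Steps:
f(T) = -13 + T**2 - 14*T
(382 + f((-3 - 5)*5))**2 = (382 + (-13 + ((-3 - 5)*5)**2 - 14*(-3 - 5)*5))**2 = (382 + (-13 + (-8*5)**2 - (-112)*5))**2 = (382 + (-13 + (-40)**2 - 14*(-40)))**2 = (382 + (-13 + 1600 + 560))**2 = (382 + 2147)**2 = 2529**2 = 6395841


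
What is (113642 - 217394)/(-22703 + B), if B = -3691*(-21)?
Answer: -12969/6851 ≈ -1.8930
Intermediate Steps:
B = 77511
(113642 - 217394)/(-22703 + B) = (113642 - 217394)/(-22703 + 77511) = -103752/54808 = -103752*1/54808 = -12969/6851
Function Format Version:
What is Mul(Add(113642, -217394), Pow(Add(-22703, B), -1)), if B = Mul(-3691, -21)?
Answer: Rational(-12969, 6851) ≈ -1.8930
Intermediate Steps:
B = 77511
Mul(Add(113642, -217394), Pow(Add(-22703, B), -1)) = Mul(Add(113642, -217394), Pow(Add(-22703, 77511), -1)) = Mul(-103752, Pow(54808, -1)) = Mul(-103752, Rational(1, 54808)) = Rational(-12969, 6851)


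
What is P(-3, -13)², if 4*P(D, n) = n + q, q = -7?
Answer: 25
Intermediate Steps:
P(D, n) = -7/4 + n/4 (P(D, n) = (n - 7)/4 = (-7 + n)/4 = -7/4 + n/4)
P(-3, -13)² = (-7/4 + (¼)*(-13))² = (-7/4 - 13/4)² = (-5)² = 25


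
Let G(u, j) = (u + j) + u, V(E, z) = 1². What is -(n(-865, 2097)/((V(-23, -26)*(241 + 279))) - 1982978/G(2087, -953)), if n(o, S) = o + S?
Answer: 128397536/209365 ≈ 613.27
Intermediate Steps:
V(E, z) = 1
G(u, j) = j + 2*u (G(u, j) = (j + u) + u = j + 2*u)
n(o, S) = S + o
-(n(-865, 2097)/((V(-23, -26)*(241 + 279))) - 1982978/G(2087, -953)) = -((2097 - 865)/((1*(241 + 279))) - 1982978/(-953 + 2*2087)) = -(1232/((1*520)) - 1982978/(-953 + 4174)) = -(1232/520 - 1982978/3221) = -(1232*(1/520) - 1982978*1/3221) = -(154/65 - 1982978/3221) = -1*(-128397536/209365) = 128397536/209365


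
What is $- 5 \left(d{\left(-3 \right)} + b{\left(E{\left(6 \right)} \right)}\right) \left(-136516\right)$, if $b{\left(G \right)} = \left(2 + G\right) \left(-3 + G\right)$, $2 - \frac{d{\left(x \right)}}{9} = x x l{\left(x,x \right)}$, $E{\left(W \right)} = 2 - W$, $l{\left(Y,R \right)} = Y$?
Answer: $187709500$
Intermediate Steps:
$d{\left(x \right)} = 18 - 9 x^{3}$ ($d{\left(x \right)} = 18 - 9 x x x = 18 - 9 x^{2} x = 18 - 9 x^{3}$)
$b{\left(G \right)} = \left(-3 + G\right) \left(2 + G\right)$
$- 5 \left(d{\left(-3 \right)} + b{\left(E{\left(6 \right)} \right)}\right) \left(-136516\right) = - 5 \left(\left(18 - 9 \left(-3\right)^{3}\right) - \left(8 - 6 - \left(2 - 6\right)^{2}\right)\right) \left(-136516\right) = - 5 \left(\left(18 - -243\right) - \left(2 - \left(2 - 6\right)^{2}\right)\right) \left(-136516\right) = - 5 \left(\left(18 + 243\right) - \left(2 - 16\right)\right) \left(-136516\right) = - 5 \left(261 + \left(-6 + 16 + 4\right)\right) \left(-136516\right) = - 5 \left(261 + 14\right) \left(-136516\right) = \left(-5\right) 275 \left(-136516\right) = \left(-1375\right) \left(-136516\right) = 187709500$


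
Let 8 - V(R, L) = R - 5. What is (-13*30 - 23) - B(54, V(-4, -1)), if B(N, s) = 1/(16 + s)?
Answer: -13630/33 ≈ -413.03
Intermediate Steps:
V(R, L) = 13 - R (V(R, L) = 8 - (R - 5) = 8 - (-5 + R) = 8 + (5 - R) = 13 - R)
(-13*30 - 23) - B(54, V(-4, -1)) = (-13*30 - 23) - 1/(16 + (13 - 1*(-4))) = (-390 - 23) - 1/(16 + (13 + 4)) = -413 - 1/(16 + 17) = -413 - 1/33 = -13630/33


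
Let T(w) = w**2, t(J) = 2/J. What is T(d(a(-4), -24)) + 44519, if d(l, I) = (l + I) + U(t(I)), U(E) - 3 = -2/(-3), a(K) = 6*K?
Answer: 418360/9 ≈ 46484.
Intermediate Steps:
U(E) = 11/3 (U(E) = 3 - 2/(-3) = 3 - 2*(-1/3) = 3 + 2/3 = 11/3)
d(l, I) = 11/3 + I + l (d(l, I) = (l + I) + 11/3 = (I + l) + 11/3 = 11/3 + I + l)
T(d(a(-4), -24)) + 44519 = (11/3 - 24 + 6*(-4))**2 + 44519 = (11/3 - 24 - 24)**2 + 44519 = (-133/3)**2 + 44519 = 17689/9 + 44519 = 418360/9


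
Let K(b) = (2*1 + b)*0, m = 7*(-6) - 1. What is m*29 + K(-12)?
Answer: -1247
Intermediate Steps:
m = -43 (m = -42 - 1 = -43)
K(b) = 0 (K(b) = (2 + b)*0 = 0)
m*29 + K(-12) = -43*29 + 0 = -1247 + 0 = -1247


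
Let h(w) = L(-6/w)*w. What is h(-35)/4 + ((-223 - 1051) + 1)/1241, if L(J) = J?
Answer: -6269/2482 ≈ -2.5258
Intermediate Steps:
h(w) = -6 (h(w) = (-6/w)*w = -6)
h(-35)/4 + ((-223 - 1051) + 1)/1241 = -6/4 + ((-223 - 1051) + 1)/1241 = -6*¼ + (-1274 + 1)*(1/1241) = -3/2 - 1273*1/1241 = -3/2 - 1273/1241 = -6269/2482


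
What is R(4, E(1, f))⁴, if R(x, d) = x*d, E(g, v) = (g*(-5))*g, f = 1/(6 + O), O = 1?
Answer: 160000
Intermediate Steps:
f = ⅐ (f = 1/(6 + 1) = 1/7 = ⅐ ≈ 0.14286)
E(g, v) = -5*g² (E(g, v) = (-5*g)*g = -5*g²)
R(x, d) = d*x
R(4, E(1, f))⁴ = (-5*1²*4)⁴ = (-5*1*4)⁴ = (-5*4)⁴ = (-20)⁴ = 160000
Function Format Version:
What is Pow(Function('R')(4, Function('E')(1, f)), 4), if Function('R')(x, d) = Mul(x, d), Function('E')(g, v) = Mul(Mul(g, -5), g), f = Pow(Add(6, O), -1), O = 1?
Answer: 160000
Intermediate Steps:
f = Rational(1, 7) (f = Pow(Add(6, 1), -1) = Pow(7, -1) = Rational(1, 7) ≈ 0.14286)
Function('E')(g, v) = Mul(-5, Pow(g, 2)) (Function('E')(g, v) = Mul(Mul(-5, g), g) = Mul(-5, Pow(g, 2)))
Function('R')(x, d) = Mul(d, x)
Pow(Function('R')(4, Function('E')(1, f)), 4) = Pow(Mul(Mul(-5, Pow(1, 2)), 4), 4) = Pow(Mul(Mul(-5, 1), 4), 4) = Pow(Mul(-5, 4), 4) = Pow(-20, 4) = 160000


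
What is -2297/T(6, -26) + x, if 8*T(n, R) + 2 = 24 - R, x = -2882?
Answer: -19589/6 ≈ -3264.8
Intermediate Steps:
T(n, R) = 11/4 - R/8 (T(n, R) = -¼ + (24 - R)/8 = -¼ + (3 - R/8) = 11/4 - R/8)
-2297/T(6, -26) + x = -2297/(11/4 - ⅛*(-26)) - 2882 = -2297/(11/4 + 13/4) - 2882 = -2297/6 - 2882 = -19589/6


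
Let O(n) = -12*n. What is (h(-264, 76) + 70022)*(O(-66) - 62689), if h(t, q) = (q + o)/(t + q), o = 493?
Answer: -814785306599/188 ≈ -4.3340e+9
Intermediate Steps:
h(t, q) = (493 + q)/(q + t) (h(t, q) = (q + 493)/(t + q) = (493 + q)/(q + t))
(h(-264, 76) + 70022)*(O(-66) - 62689) = ((493 + 76)/(76 - 264) + 70022)*(-12*(-66) - 62689) = (569/(-188) + 70022)*(792 - 62689) = (-1/188*569 + 70022)*(-61897) = (-569/188 + 70022)*(-61897) = (13163567/188)*(-61897) = -814785306599/188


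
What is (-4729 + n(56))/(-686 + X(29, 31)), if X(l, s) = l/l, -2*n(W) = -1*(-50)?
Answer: 4754/685 ≈ 6.9401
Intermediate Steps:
n(W) = -25 (n(W) = -(-1)*(-50)/2 = -½*50 = -25)
X(l, s) = 1
(-4729 + n(56))/(-686 + X(29, 31)) = (-4729 - 25)/(-686 + 1) = -4754/(-685) = -4754*(-1/685) = 4754/685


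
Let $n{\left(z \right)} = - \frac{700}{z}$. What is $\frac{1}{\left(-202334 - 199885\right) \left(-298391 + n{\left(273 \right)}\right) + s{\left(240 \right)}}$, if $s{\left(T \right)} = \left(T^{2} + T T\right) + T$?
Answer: $\frac{13}{1560255793197} \approx 8.332 \cdot 10^{-12}$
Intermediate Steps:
$s{\left(T \right)} = T + 2 T^{2}$ ($s{\left(T \right)} = \left(T^{2} + T^{2}\right) + T = 2 T^{2} + T = T + 2 T^{2}$)
$\frac{1}{\left(-202334 - 199885\right) \left(-298391 + n{\left(273 \right)}\right) + s{\left(240 \right)}} = \frac{1}{\left(-202334 - 199885\right) \left(-298391 - \frac{700}{273}\right) + 240 \left(1 + 2 \cdot 240\right)} = \frac{1}{- 402219 \left(-298391 - \frac{100}{39}\right) + 240 \left(1 + 480\right)} = \frac{1}{- 402219 \left(-298391 - \frac{100}{39}\right) + 240 \cdot 481} = \frac{1}{\left(-402219\right) \left(- \frac{11637349}{39}\right) + 115440} = \frac{1}{\frac{1560254292477}{13} + 115440} = \frac{1}{\frac{1560255793197}{13}} = \frac{13}{1560255793197}$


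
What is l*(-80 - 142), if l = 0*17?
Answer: 0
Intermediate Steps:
l = 0
l*(-80 - 142) = 0*(-80 - 142) = 0*(-222) = 0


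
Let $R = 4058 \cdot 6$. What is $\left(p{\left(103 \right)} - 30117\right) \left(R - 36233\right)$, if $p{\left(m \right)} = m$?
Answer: $356716390$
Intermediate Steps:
$R = 24348$
$\left(p{\left(103 \right)} - 30117\right) \left(R - 36233\right) = \left(103 - 30117\right) \left(24348 - 36233\right) = \left(-30014\right) \left(-11885\right) = 356716390$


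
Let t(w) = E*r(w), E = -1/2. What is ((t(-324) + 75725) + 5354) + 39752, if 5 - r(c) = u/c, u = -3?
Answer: 26098957/216 ≈ 1.2083e+5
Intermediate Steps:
E = -1/2 (E = -1*1/2 = -1/2 ≈ -0.50000)
r(c) = 5 + 3/c (r(c) = 5 - (-3)/c = 5 + 3/c)
t(w) = -5/2 - 3/(2*w) (t(w) = -(5 + 3/w)/2 = -5/2 - 3/(2*w))
((t(-324) + 75725) + 5354) + 39752 = (((1/2)*(-3 - 5*(-324))/(-324) + 75725) + 5354) + 39752 = (((1/2)*(-1/324)*(-3 + 1620) + 75725) + 5354) + 39752 = (((1/2)*(-1/324)*1617 + 75725) + 5354) + 39752 = ((-539/216 + 75725) + 5354) + 39752 = (16356061/216 + 5354) + 39752 = 17512525/216 + 39752 = 26098957/216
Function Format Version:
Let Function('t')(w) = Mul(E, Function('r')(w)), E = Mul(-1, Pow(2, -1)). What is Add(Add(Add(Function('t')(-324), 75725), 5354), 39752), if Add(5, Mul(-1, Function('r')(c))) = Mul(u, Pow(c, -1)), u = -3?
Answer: Rational(26098957, 216) ≈ 1.2083e+5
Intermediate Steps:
E = Rational(-1, 2) (E = Mul(-1, Rational(1, 2)) = Rational(-1, 2) ≈ -0.50000)
Function('r')(c) = Add(5, Mul(3, Pow(c, -1))) (Function('r')(c) = Add(5, Mul(-1, Mul(-3, Pow(c, -1)))) = Add(5, Mul(3, Pow(c, -1))))
Function('t')(w) = Add(Rational(-5, 2), Mul(Rational(-3, 2), Pow(w, -1))) (Function('t')(w) = Mul(Rational(-1, 2), Add(5, Mul(3, Pow(w, -1)))) = Add(Rational(-5, 2), Mul(Rational(-3, 2), Pow(w, -1))))
Add(Add(Add(Function('t')(-324), 75725), 5354), 39752) = Add(Add(Add(Mul(Rational(1, 2), Pow(-324, -1), Add(-3, Mul(-5, -324))), 75725), 5354), 39752) = Add(Add(Add(Mul(Rational(1, 2), Rational(-1, 324), Add(-3, 1620)), 75725), 5354), 39752) = Add(Add(Add(Mul(Rational(1, 2), Rational(-1, 324), 1617), 75725), 5354), 39752) = Add(Add(Add(Rational(-539, 216), 75725), 5354), 39752) = Add(Add(Rational(16356061, 216), 5354), 39752) = Add(Rational(17512525, 216), 39752) = Rational(26098957, 216)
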